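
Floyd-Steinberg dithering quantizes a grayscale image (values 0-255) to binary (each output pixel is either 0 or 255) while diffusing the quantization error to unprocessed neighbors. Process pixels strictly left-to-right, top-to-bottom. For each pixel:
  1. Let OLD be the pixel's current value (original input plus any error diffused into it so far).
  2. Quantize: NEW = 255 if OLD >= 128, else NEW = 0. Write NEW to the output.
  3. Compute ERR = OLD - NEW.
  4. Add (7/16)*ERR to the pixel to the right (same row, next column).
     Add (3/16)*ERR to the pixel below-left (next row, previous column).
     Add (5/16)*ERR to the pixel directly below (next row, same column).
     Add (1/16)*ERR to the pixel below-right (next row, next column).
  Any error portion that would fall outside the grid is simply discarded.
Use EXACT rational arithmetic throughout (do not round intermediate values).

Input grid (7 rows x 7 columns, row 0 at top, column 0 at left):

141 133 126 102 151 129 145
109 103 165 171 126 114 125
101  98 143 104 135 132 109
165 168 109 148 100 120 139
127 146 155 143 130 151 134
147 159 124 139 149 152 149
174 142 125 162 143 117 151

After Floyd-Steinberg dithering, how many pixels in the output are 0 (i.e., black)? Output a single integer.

Answer: 23

Derivation:
(0,0): OLD=141 → NEW=255, ERR=-114
(0,1): OLD=665/8 → NEW=0, ERR=665/8
(0,2): OLD=20783/128 → NEW=255, ERR=-11857/128
(0,3): OLD=125897/2048 → NEW=0, ERR=125897/2048
(0,4): OLD=5829247/32768 → NEW=255, ERR=-2526593/32768
(0,5): OLD=49947001/524288 → NEW=0, ERR=49947001/524288
(0,6): OLD=1565977167/8388608 → NEW=255, ERR=-573117873/8388608
(1,0): OLD=11387/128 → NEW=0, ERR=11387/128
(1,1): OLD=146845/1024 → NEW=255, ERR=-114275/1024
(1,2): OLD=3406241/32768 → NEW=0, ERR=3406241/32768
(1,3): OLD=28238381/131072 → NEW=255, ERR=-5184979/131072
(1,4): OLD=891728391/8388608 → NEW=0, ERR=891728391/8388608
(1,5): OLD=11586259191/67108864 → NEW=255, ERR=-5526501129/67108864
(1,6): OLD=79000721305/1073741824 → NEW=0, ERR=79000721305/1073741824
(2,0): OLD=1767439/16384 → NEW=0, ERR=1767439/16384
(2,1): OLD=70974165/524288 → NEW=255, ERR=-62719275/524288
(2,2): OLD=912306751/8388608 → NEW=0, ERR=912306751/8388608
(2,3): OLD=11116390279/67108864 → NEW=255, ERR=-5996370041/67108864
(2,4): OLD=59707739479/536870912 → NEW=0, ERR=59707739479/536870912
(2,5): OLD=3012674392637/17179869184 → NEW=255, ERR=-1368192249283/17179869184
(2,6): OLD=25289619527291/274877906944 → NEW=0, ERR=25289619527291/274877906944
(3,0): OLD=1478752735/8388608 → NEW=255, ERR=-660342305/8388608
(3,1): OLD=8275244595/67108864 → NEW=0, ERR=8275244595/67108864
(3,2): OLD=92719831849/536870912 → NEW=255, ERR=-44182250711/536870912
(3,3): OLD=239922653375/2147483648 → NEW=0, ERR=239922653375/2147483648
(3,4): OLD=44837050121695/274877906944 → NEW=255, ERR=-25256816149025/274877906944
(3,5): OLD=173975854770893/2199023255552 → NEW=0, ERR=173975854770893/2199023255552
(3,6): OLD=6944914876927315/35184372088832 → NEW=255, ERR=-2027100005724845/35184372088832
(4,0): OLD=134777253233/1073741824 → NEW=0, ERR=134777253233/1073741824
(4,1): OLD=3764103921789/17179869184 → NEW=255, ERR=-616762720131/17179869184
(4,2): OLD=39096182718963/274877906944 → NEW=255, ERR=-30997683551757/274877906944
(4,3): OLD=233547801787233/2199023255552 → NEW=0, ERR=233547801787233/2199023255552
(4,4): OLD=2983069349733235/17592186044416 → NEW=255, ERR=-1502938091592845/17592186044416
(4,5): OLD=68568205581739987/562949953421312 → NEW=0, ERR=68568205581739987/562949953421312
(4,6): OLD=1569311957570833845/9007199254740992 → NEW=255, ERR=-727523852388119115/9007199254740992
(5,0): OLD=49338944419015/274877906944 → NEW=255, ERR=-20754921851705/274877906944
(5,1): OLD=223086925432749/2199023255552 → NEW=0, ERR=223086925432749/2199023255552
(5,2): OLD=2653130526079531/17592186044416 → NEW=255, ERR=-1832876915246549/17592186044416
(5,3): OLD=14572064702726839/140737488355328 → NEW=0, ERR=14572064702726839/140737488355328
(5,4): OLD=1775113259980655709/9007199254740992 → NEW=255, ERR=-521722549978297251/9007199254740992
(5,5): OLD=10393415662080658381/72057594037927936 → NEW=255, ERR=-7981270817590965299/72057594037927936
(5,6): OLD=95592184682221396067/1152921504606846976 → NEW=0, ERR=95592184682221396067/1152921504606846976
(6,0): OLD=5961144645686815/35184372088832 → NEW=255, ERR=-3010870236965345/35184372088832
(6,1): OLD=63055864273191275/562949953421312 → NEW=0, ERR=63055864273191275/562949953421312
(6,2): OLD=1506005679659020897/9007199254740992 → NEW=255, ERR=-790830130299932063/9007199254740992
(6,3): OLD=9985154815260295231/72057594037927936 → NEW=255, ERR=-8389531664411328449/72057594037927936
(6,4): OLD=8598654522973896757/144115188075855872 → NEW=0, ERR=8598654522973896757/144115188075855872
(6,5): OLD=2221288112152720673617/18446744073709551616 → NEW=0, ERR=2221288112152720673617/18446744073709551616
(6,6): OLD=65720519912425745988391/295147905179352825856 → NEW=255, ERR=-9542195908309224604889/295147905179352825856
Output grid:
  Row 0: #.#.#.#  (3 black, running=3)
  Row 1: .#.#.#.  (4 black, running=7)
  Row 2: .#.#.#.  (4 black, running=11)
  Row 3: #.#.#.#  (3 black, running=14)
  Row 4: .##.#.#  (3 black, running=17)
  Row 5: #.#.##.  (3 black, running=20)
  Row 6: #.##..#  (3 black, running=23)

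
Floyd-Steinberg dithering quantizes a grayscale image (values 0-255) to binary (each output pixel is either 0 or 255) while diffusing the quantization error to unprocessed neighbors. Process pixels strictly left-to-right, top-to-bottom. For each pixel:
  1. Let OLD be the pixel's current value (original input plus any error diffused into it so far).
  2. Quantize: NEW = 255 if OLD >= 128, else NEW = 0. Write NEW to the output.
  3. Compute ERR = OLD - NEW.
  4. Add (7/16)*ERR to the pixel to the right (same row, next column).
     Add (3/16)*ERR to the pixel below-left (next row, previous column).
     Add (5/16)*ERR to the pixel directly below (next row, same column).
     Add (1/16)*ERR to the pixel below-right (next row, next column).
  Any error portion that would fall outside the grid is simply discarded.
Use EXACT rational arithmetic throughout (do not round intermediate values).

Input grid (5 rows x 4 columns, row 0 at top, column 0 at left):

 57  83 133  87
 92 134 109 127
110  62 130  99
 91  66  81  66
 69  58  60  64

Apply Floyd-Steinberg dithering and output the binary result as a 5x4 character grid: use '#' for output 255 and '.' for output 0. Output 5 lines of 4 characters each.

(0,0): OLD=57 → NEW=0, ERR=57
(0,1): OLD=1727/16 → NEW=0, ERR=1727/16
(0,2): OLD=46137/256 → NEW=255, ERR=-19143/256
(0,3): OLD=222351/4096 → NEW=0, ERR=222351/4096
(1,0): OLD=33293/256 → NEW=255, ERR=-31987/256
(1,1): OLD=210139/2048 → NEW=0, ERR=210139/2048
(1,2): OLD=9663095/65536 → NEW=255, ERR=-7048585/65536
(1,3): OLD=96716529/1048576 → NEW=0, ERR=96716529/1048576
(2,0): OLD=2955417/32768 → NEW=0, ERR=2955417/32768
(2,1): OLD=110675363/1048576 → NEW=0, ERR=110675363/1048576
(2,2): OLD=348702447/2097152 → NEW=255, ERR=-186071313/2097152
(2,3): OLD=2761000147/33554432 → NEW=0, ERR=2761000147/33554432
(3,0): OLD=2331619465/16777216 → NEW=255, ERR=-1946570615/16777216
(3,1): OLD=9992236823/268435456 → NEW=0, ERR=9992236823/268435456
(3,2): OLD=393349264873/4294967296 → NEW=0, ERR=393349264873/4294967296
(3,3): OLD=8674896363743/68719476736 → NEW=0, ERR=8674896363743/68719476736
(4,0): OLD=170603804693/4294967296 → NEW=0, ERR=170603804693/4294967296
(4,1): OLD=3330530473279/34359738368 → NEW=0, ERR=3330530473279/34359738368
(4,2): OLD=172648767200223/1099511627776 → NEW=255, ERR=-107726697882657/1099511627776
(4,3): OLD=1166502142570953/17592186044416 → NEW=0, ERR=1166502142570953/17592186044416
Row 0: ..#.
Row 1: #.#.
Row 2: ..#.
Row 3: #...
Row 4: ..#.

Answer: ..#.
#.#.
..#.
#...
..#.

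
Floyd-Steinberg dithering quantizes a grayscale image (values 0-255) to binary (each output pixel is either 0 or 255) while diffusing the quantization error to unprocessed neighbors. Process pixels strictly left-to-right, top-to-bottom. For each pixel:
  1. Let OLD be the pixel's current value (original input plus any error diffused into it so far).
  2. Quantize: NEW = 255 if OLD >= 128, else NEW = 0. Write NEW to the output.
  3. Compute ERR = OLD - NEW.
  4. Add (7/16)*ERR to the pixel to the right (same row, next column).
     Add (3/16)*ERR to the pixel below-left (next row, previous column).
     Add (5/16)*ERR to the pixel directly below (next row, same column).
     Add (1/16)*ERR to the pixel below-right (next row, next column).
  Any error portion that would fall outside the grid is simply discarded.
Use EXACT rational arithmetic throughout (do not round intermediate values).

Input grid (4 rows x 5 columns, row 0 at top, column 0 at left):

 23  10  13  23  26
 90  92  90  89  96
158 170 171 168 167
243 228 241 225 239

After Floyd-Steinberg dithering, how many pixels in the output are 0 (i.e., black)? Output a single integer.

(0,0): OLD=23 → NEW=0, ERR=23
(0,1): OLD=321/16 → NEW=0, ERR=321/16
(0,2): OLD=5575/256 → NEW=0, ERR=5575/256
(0,3): OLD=133233/4096 → NEW=0, ERR=133233/4096
(0,4): OLD=2636567/65536 → NEW=0, ERR=2636567/65536
(1,0): OLD=25843/256 → NEW=0, ERR=25843/256
(1,1): OLD=303013/2048 → NEW=255, ERR=-219227/2048
(1,2): OLD=3756937/65536 → NEW=0, ERR=3756937/65536
(1,3): OLD=34904341/262144 → NEW=255, ERR=-31942379/262144
(1,4): OLD=240314783/4194304 → NEW=0, ERR=240314783/4194304
(2,0): OLD=5553383/32768 → NEW=255, ERR=-2802457/32768
(2,1): OLD=121833821/1048576 → NEW=0, ERR=121833821/1048576
(2,2): OLD=3526742871/16777216 → NEW=255, ERR=-751447209/16777216
(2,3): OLD=33461018133/268435456 → NEW=0, ERR=33461018133/268435456
(2,4): OLD=995678399827/4294967296 → NEW=255, ERR=-99538260653/4294967296
(3,0): OLD=3993971831/16777216 → NEW=255, ERR=-284218249/16777216
(3,1): OLD=32635631147/134217728 → NEW=255, ERR=-1589889493/134217728
(3,2): OLD=1084285401289/4294967296 → NEW=255, ERR=-10931259191/4294967296
(3,3): OLD=2196407454305/8589934592 → NEW=255, ERR=5974133345/8589934592
(3,4): OLD=32965098786949/137438953472 → NEW=255, ERR=-2081834348411/137438953472
Output grid:
  Row 0: .....  (5 black, running=5)
  Row 1: .#.#.  (3 black, running=8)
  Row 2: #.#.#  (2 black, running=10)
  Row 3: #####  (0 black, running=10)

Answer: 10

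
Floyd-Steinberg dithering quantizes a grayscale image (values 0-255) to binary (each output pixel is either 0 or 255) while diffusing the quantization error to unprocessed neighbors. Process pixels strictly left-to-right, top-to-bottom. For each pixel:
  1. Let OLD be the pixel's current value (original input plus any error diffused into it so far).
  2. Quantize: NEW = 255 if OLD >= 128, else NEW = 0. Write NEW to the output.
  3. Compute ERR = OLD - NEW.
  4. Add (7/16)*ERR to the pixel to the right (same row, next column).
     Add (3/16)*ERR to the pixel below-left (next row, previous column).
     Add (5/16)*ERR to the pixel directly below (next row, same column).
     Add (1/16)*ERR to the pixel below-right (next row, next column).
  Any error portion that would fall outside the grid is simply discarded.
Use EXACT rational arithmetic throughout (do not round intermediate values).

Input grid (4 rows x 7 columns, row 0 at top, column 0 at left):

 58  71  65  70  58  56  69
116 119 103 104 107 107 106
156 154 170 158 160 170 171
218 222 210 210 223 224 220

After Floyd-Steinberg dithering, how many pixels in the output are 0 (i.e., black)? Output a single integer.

(0,0): OLD=58 → NEW=0, ERR=58
(0,1): OLD=771/8 → NEW=0, ERR=771/8
(0,2): OLD=13717/128 → NEW=0, ERR=13717/128
(0,3): OLD=239379/2048 → NEW=0, ERR=239379/2048
(0,4): OLD=3576197/32768 → NEW=0, ERR=3576197/32768
(0,5): OLD=54393507/524288 → NEW=0, ERR=54393507/524288
(0,6): OLD=959568501/8388608 → NEW=0, ERR=959568501/8388608
(1,0): OLD=19481/128 → NEW=255, ERR=-13159/128
(1,1): OLD=130927/1024 → NEW=0, ERR=130927/1024
(1,2): OLD=7220955/32768 → NEW=255, ERR=-1134885/32768
(1,3): OLD=19993055/131072 → NEW=255, ERR=-13430305/131072
(1,4): OLD=1032089821/8388608 → NEW=0, ERR=1032089821/8388608
(1,5): OLD=14865809069/67108864 → NEW=255, ERR=-2246951251/67108864
(1,6): OLD=143433083523/1073741824 → NEW=255, ERR=-130371081597/1073741824
(2,0): OLD=2422325/16384 → NEW=255, ERR=-1755595/16384
(2,1): OLD=70336983/524288 → NEW=255, ERR=-63356457/524288
(2,2): OLD=797648325/8388608 → NEW=0, ERR=797648325/8388608
(2,3): OLD=12648990301/67108864 → NEW=255, ERR=-4463770019/67108864
(2,4): OLD=84109362317/536870912 → NEW=255, ERR=-52792720243/536870912
(2,5): OLD=1742717830095/17179869184 → NEW=0, ERR=1742717830095/17179869184
(2,6): OLD=48198240850073/274877906944 → NEW=255, ERR=-21895625420647/274877906944
(3,0): OLD=1357751973/8388608 → NEW=255, ERR=-781343067/8388608
(3,1): OLD=10376248961/67108864 → NEW=255, ERR=-6736511359/67108864
(3,2): OLD=94367599987/536870912 → NEW=255, ERR=-42534482573/536870912
(3,3): OLD=305066354405/2147483648 → NEW=255, ERR=-242541975835/2147483648
(3,4): OLD=43354015728293/274877906944 → NEW=255, ERR=-26739850542427/274877906944
(3,5): OLD=422342071035775/2199023255552 → NEW=255, ERR=-138408859129985/2199023255552
(3,6): OLD=6118942711059425/35184372088832 → NEW=255, ERR=-2853072171592735/35184372088832
Output grid:
  Row 0: .......  (7 black, running=7)
  Row 1: #.##.##  (2 black, running=9)
  Row 2: ##.##.#  (2 black, running=11)
  Row 3: #######  (0 black, running=11)

Answer: 11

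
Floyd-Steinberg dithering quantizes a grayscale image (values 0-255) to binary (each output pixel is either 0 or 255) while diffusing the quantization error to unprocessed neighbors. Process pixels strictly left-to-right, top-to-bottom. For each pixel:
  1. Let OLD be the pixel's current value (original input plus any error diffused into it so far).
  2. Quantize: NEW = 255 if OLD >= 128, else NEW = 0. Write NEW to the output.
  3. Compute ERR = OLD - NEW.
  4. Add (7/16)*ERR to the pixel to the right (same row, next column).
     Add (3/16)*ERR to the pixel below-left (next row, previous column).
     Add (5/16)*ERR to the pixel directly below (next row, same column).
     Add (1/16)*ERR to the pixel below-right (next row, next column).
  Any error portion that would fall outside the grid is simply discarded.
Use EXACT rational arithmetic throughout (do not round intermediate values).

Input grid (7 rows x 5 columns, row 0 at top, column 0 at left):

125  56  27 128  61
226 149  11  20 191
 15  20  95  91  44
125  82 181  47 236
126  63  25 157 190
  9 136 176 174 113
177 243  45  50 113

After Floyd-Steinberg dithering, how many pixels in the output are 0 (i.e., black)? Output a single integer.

Answer: 20

Derivation:
(0,0): OLD=125 → NEW=0, ERR=125
(0,1): OLD=1771/16 → NEW=0, ERR=1771/16
(0,2): OLD=19309/256 → NEW=0, ERR=19309/256
(0,3): OLD=659451/4096 → NEW=255, ERR=-385029/4096
(0,4): OLD=1302493/65536 → NEW=0, ERR=1302493/65536
(1,0): OLD=73169/256 → NEW=255, ERR=7889/256
(1,1): OLD=448567/2048 → NEW=255, ERR=-73673/2048
(1,2): OLD=532483/65536 → NEW=0, ERR=532483/65536
(1,3): OLD=686791/262144 → NEW=0, ERR=686791/262144
(1,4): OLD=807327605/4194304 → NEW=255, ERR=-262219915/4194304
(2,0): OLD=586061/32768 → NEW=0, ERR=586061/32768
(2,1): OLD=21005727/1048576 → NEW=0, ERR=21005727/1048576
(2,2): OLD=1753995165/16777216 → NEW=0, ERR=1753995165/16777216
(2,3): OLD=33915042439/268435456 → NEW=0, ERR=33915042439/268435456
(2,4): OLD=343176759281/4294967296 → NEW=0, ERR=343176759281/4294967296
(3,0): OLD=2253938941/16777216 → NEW=255, ERR=-2024251139/16777216
(3,1): OLD=7542228153/134217728 → NEW=0, ERR=7542228153/134217728
(3,2): OLD=1130422481347/4294967296 → NEW=255, ERR=35205820867/4294967296
(3,3): OLD=958501573483/8589934592 → NEW=0, ERR=958501573483/8589934592
(3,4): OLD=43662152984631/137438953472 → NEW=255, ERR=8615219849271/137438953472
(4,0): OLD=212239578547/2147483648 → NEW=0, ERR=212239578547/2147483648
(4,1): OLD=8094846809523/68719476736 → NEW=0, ERR=8094846809523/68719476736
(4,2): OLD=113833842608349/1099511627776 → NEW=0, ERR=113833842608349/1099511627776
(4,3): OLD=4388029080785331/17592186044416 → NEW=255, ERR=-97978360540749/17592186044416
(4,4): OLD=60271148977266021/281474976710656 → NEW=255, ERR=-11504970083951259/281474976710656
(5,0): OLD=68138477646073/1099511627776 → NEW=0, ERR=68138477646073/1099511627776
(5,1): OLD=1983631291183019/8796093022208 → NEW=255, ERR=-259372429480021/8796093022208
(5,2): OLD=56793434998638723/281474976710656 → NEW=255, ERR=-14982684062578557/281474976710656
(5,3): OLD=166383957834260013/1125899906842624 → NEW=255, ERR=-120720518410609107/1125899906842624
(5,4): OLD=954213385943567327/18014398509481984 → NEW=0, ERR=954213385943567327/18014398509481984
(6,0): OLD=26857957256295913/140737488355328 → NEW=255, ERR=-9030102274312727/140737488355328
(6,1): OLD=898949086983508007/4503599627370496 → NEW=255, ERR=-249468817995968473/4503599627370496
(6,2): OLD=-1283749624092386787/72057594037927936 → NEW=0, ERR=-1283749624092386787/72057594037927936
(6,3): OLD=17644255481603424383/1152921504606846976 → NEW=0, ERR=17644255481603424383/1152921504606846976
(6,4): OLD=2389722341349881122361/18446744073709551616 → NEW=255, ERR=-2314197397446054539719/18446744073709551616
Output grid:
  Row 0: ...#.  (4 black, running=4)
  Row 1: ##..#  (2 black, running=6)
  Row 2: .....  (5 black, running=11)
  Row 3: #.#.#  (2 black, running=13)
  Row 4: ...##  (3 black, running=16)
  Row 5: .###.  (2 black, running=18)
  Row 6: ##..#  (2 black, running=20)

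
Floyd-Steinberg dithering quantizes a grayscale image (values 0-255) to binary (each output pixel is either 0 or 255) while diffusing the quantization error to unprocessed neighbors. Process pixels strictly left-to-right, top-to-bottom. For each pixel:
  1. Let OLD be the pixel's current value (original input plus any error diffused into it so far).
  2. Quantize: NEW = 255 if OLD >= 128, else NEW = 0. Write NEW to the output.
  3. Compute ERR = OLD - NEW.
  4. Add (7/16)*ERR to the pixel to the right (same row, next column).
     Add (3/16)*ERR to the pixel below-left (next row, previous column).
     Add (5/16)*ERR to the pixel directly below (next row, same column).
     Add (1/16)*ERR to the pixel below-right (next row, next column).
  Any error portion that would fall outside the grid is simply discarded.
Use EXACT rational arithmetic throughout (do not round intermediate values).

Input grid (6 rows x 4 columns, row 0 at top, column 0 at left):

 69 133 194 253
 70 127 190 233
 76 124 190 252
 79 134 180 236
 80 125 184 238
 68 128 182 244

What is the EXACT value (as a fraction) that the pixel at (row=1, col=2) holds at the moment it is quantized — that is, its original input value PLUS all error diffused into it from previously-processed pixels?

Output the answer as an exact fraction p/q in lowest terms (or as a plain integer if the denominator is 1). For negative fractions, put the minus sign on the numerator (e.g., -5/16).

(0,0): OLD=69 → NEW=0, ERR=69
(0,1): OLD=2611/16 → NEW=255, ERR=-1469/16
(0,2): OLD=39381/256 → NEW=255, ERR=-25899/256
(0,3): OLD=854995/4096 → NEW=255, ERR=-189485/4096
(1,0): OLD=19033/256 → NEW=0, ERR=19033/256
(1,1): OLD=237935/2048 → NEW=0, ERR=237935/2048
(1,2): OLD=12766491/65536 → NEW=255, ERR=-3945189/65536
Target (1,2): original=190, with diffused error = 12766491/65536

Answer: 12766491/65536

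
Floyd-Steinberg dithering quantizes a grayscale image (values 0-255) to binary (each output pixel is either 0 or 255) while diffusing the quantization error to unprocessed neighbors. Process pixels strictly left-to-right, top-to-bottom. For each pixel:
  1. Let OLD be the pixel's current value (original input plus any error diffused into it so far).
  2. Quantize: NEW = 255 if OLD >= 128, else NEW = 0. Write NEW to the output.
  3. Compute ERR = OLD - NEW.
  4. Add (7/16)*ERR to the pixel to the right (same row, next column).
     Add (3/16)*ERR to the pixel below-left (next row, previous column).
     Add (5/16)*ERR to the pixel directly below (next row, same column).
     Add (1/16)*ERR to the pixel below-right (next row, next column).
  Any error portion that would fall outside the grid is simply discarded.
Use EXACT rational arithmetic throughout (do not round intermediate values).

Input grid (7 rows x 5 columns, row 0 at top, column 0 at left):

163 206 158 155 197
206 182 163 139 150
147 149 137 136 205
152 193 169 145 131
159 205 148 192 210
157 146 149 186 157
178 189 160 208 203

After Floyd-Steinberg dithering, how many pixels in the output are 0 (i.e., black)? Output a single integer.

(0,0): OLD=163 → NEW=255, ERR=-92
(0,1): OLD=663/4 → NEW=255, ERR=-357/4
(0,2): OLD=7613/64 → NEW=0, ERR=7613/64
(0,3): OLD=212011/1024 → NEW=255, ERR=-49109/1024
(0,4): OLD=2883885/16384 → NEW=255, ERR=-1294035/16384
(1,0): OLD=10273/64 → NEW=255, ERR=-6047/64
(1,1): OLD=66215/512 → NEW=255, ERR=-64345/512
(1,2): OLD=2140083/16384 → NEW=255, ERR=-2037837/16384
(1,3): OLD=4077815/65536 → NEW=0, ERR=4077815/65536
(1,4): OLD=156807429/1048576 → NEW=255, ERR=-110579451/1048576
(2,0): OLD=769309/8192 → NEW=0, ERR=769309/8192
(2,1): OLD=31873039/262144 → NEW=0, ERR=31873039/262144
(2,2): OLD=650693101/4194304 → NEW=255, ERR=-418854419/4194304
(2,3): OLD=5651085687/67108864 → NEW=0, ERR=5651085687/67108864
(2,4): OLD=228464931969/1073741824 → NEW=255, ERR=-45339233151/1073741824
(3,0): OLD=856242765/4194304 → NEW=255, ERR=-213304755/4194304
(3,1): OLD=6573021769/33554432 → NEW=255, ERR=-1983358391/33554432
(3,2): OLD=145299752307/1073741824 → NEW=255, ERR=-128504412813/1073741824
(3,3): OLD=225049070779/2147483648 → NEW=0, ERR=225049070779/2147483648
(3,4): OLD=5803911632135/34359738368 → NEW=255, ERR=-2957821651705/34359738368
(4,0): OLD=70880209635/536870912 → NEW=255, ERR=-66021872925/536870912
(4,1): OLD=1840110363491/17179869184 → NEW=0, ERR=1840110363491/17179869184
(4,2): OLD=47668047949613/274877906944 → NEW=255, ERR=-22425818321107/274877906944
(4,3): OLD=727590757861731/4398046511104 → NEW=255, ERR=-393911102469789/4398046511104
(4,4): OLD=10587953199885109/70368744177664 → NEW=255, ERR=-7356076565419211/70368744177664
(5,0): OLD=38112662812681/274877906944 → NEW=255, ERR=-31981203458039/274877906944
(5,1): OLD=232187270796635/2199023255552 → NEW=0, ERR=232187270796635/2199023255552
(5,2): OLD=11230834153580595/70368744177664 → NEW=255, ERR=-6713195611723725/70368744177664
(5,3): OLD=25775721501654461/281474976710656 → NEW=0, ERR=25775721501654461/281474976710656
(5,4): OLD=715163350142298383/4503599627370496 → NEW=255, ERR=-433254554837178097/4503599627370496
(6,0): OLD=5680131905880441/35184372088832 → NEW=255, ERR=-3291882976771719/35184372088832
(6,1): OLD=175531909125484311/1125899906842624 → NEW=255, ERR=-111572567119384809/1125899906842624
(6,2): OLD=1992428683411256429/18014398509481984 → NEW=0, ERR=1992428683411256429/18014398509481984
(6,3): OLD=75229517169316854511/288230376151711744 → NEW=255, ERR=1730771250630359791/288230376151711744
(6,4): OLD=836040541764969440073/4611686018427387904 → NEW=255, ERR=-339939392934014475447/4611686018427387904
Output grid:
  Row 0: ##.##  (1 black, running=1)
  Row 1: ###.#  (1 black, running=2)
  Row 2: ..#.#  (3 black, running=5)
  Row 3: ###.#  (1 black, running=6)
  Row 4: #.###  (1 black, running=7)
  Row 5: #.#.#  (2 black, running=9)
  Row 6: ##.##  (1 black, running=10)

Answer: 10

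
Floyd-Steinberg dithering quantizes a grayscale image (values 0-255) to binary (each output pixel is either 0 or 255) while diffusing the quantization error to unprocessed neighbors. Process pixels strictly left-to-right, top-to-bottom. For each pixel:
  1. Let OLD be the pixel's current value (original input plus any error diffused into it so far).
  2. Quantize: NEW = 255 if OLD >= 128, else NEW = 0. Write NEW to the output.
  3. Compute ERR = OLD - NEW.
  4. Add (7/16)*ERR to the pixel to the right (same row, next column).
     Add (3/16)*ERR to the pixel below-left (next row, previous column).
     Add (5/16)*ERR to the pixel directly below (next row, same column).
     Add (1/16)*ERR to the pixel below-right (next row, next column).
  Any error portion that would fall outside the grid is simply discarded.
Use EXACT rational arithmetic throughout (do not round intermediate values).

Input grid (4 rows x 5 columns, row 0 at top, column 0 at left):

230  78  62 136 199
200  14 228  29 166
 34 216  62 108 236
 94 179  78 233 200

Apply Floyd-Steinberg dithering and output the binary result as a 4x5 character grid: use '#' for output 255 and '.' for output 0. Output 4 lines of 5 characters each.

Answer: #..##
#.#.#
.#..#
.#.##

Derivation:
(0,0): OLD=230 → NEW=255, ERR=-25
(0,1): OLD=1073/16 → NEW=0, ERR=1073/16
(0,2): OLD=23383/256 → NEW=0, ERR=23383/256
(0,3): OLD=720737/4096 → NEW=255, ERR=-323743/4096
(0,4): OLD=10775463/65536 → NEW=255, ERR=-5936217/65536
(1,0): OLD=52419/256 → NEW=255, ERR=-12861/256
(1,1): OLD=58453/2048 → NEW=0, ERR=58453/2048
(1,2): OLD=16934649/65536 → NEW=255, ERR=222969/65536
(1,3): OLD=-1438139/262144 → NEW=0, ERR=-1438139/262144
(1,4): OLD=546743599/4194304 → NEW=255, ERR=-522803921/4194304
(2,0): OLD=775031/32768 → NEW=0, ERR=775031/32768
(2,1): OLD=244071821/1048576 → NEW=255, ERR=-23315059/1048576
(2,2): OLD=907489767/16777216 → NEW=0, ERR=907489767/16777216
(2,3): OLD=28666686149/268435456 → NEW=0, ERR=28666686149/268435456
(2,4): OLD=1045509175843/4294967296 → NEW=255, ERR=-49707484637/4294967296
(3,0): OLD=1631118087/16777216 → NEW=0, ERR=1631118087/16777216
(3,1): OLD=30360926843/134217728 → NEW=255, ERR=-3864593797/134217728
(3,2): OLD=433533720633/4294967296 → NEW=0, ERR=433533720633/4294967296
(3,3): OLD=2677862992785/8589934592 → NEW=255, ERR=487429671825/8589934592
(3,4): OLD=31320057507573/137438953472 → NEW=255, ERR=-3726875627787/137438953472
Row 0: #..##
Row 1: #.#.#
Row 2: .#..#
Row 3: .#.##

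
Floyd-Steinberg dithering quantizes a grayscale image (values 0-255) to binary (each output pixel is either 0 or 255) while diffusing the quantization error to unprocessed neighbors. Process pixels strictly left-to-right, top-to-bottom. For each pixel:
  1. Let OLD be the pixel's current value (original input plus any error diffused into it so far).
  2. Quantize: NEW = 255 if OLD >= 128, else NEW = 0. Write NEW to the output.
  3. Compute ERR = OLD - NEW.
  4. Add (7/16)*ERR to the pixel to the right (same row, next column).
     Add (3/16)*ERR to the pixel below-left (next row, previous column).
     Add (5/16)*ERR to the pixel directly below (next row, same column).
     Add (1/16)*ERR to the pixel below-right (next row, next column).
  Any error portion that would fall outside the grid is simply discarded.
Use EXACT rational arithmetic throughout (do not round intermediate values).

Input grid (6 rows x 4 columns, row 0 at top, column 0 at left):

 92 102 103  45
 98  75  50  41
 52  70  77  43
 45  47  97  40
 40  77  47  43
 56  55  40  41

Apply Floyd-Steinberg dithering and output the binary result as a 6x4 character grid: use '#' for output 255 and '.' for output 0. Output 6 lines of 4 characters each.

Answer: .#..
....
.#.#
..#.
....
.#..

Derivation:
(0,0): OLD=92 → NEW=0, ERR=92
(0,1): OLD=569/4 → NEW=255, ERR=-451/4
(0,2): OLD=3435/64 → NEW=0, ERR=3435/64
(0,3): OLD=70125/1024 → NEW=0, ERR=70125/1024
(1,0): OLD=6759/64 → NEW=0, ERR=6759/64
(1,1): OLD=52113/512 → NEW=0, ERR=52113/512
(1,2): OLD=1918501/16384 → NEW=0, ERR=1918501/16384
(1,3): OLD=30666771/262144 → NEW=0, ERR=30666771/262144
(2,0): OLD=852683/8192 → NEW=0, ERR=852683/8192
(2,1): OLD=46111529/262144 → NEW=255, ERR=-20735191/262144
(2,2): OLD=56247165/524288 → NEW=0, ERR=56247165/524288
(2,3): OLD=1122500041/8388608 → NEW=255, ERR=-1016594999/8388608
(3,0): OLD=262967387/4194304 → NEW=0, ERR=262967387/4194304
(3,1): OLD=5122578693/67108864 → NEW=0, ERR=5122578693/67108864
(3,2): OLD=146302704507/1073741824 → NEW=255, ERR=-127501460613/1073741824
(3,3): OLD=-740742062371/17179869184 → NEW=0, ERR=-740742062371/17179869184
(4,0): OLD=79354799999/1073741824 → NEW=0, ERR=79354799999/1073741824
(4,1): OLD=986477545917/8589934592 → NEW=0, ERR=986477545917/8589934592
(4,2): OLD=15618984378461/274877906944 → NEW=0, ERR=15618984378461/274877906944
(4,3): OLD=206549151720091/4398046511104 → NEW=0, ERR=206549151720091/4398046511104
(5,0): OLD=13830206032143/137438953472 → NEW=0, ERR=13830206032143/137438953472
(5,1): OLD=660523631842569/4398046511104 → NEW=255, ERR=-460978228488951/4398046511104
(5,2): OLD=61317027394705/2199023255552 → NEW=0, ERR=61317027394705/2199023255552
(5,3): OLD=5026206403465925/70368744177664 → NEW=0, ERR=5026206403465925/70368744177664
Row 0: .#..
Row 1: ....
Row 2: .#.#
Row 3: ..#.
Row 4: ....
Row 5: .#..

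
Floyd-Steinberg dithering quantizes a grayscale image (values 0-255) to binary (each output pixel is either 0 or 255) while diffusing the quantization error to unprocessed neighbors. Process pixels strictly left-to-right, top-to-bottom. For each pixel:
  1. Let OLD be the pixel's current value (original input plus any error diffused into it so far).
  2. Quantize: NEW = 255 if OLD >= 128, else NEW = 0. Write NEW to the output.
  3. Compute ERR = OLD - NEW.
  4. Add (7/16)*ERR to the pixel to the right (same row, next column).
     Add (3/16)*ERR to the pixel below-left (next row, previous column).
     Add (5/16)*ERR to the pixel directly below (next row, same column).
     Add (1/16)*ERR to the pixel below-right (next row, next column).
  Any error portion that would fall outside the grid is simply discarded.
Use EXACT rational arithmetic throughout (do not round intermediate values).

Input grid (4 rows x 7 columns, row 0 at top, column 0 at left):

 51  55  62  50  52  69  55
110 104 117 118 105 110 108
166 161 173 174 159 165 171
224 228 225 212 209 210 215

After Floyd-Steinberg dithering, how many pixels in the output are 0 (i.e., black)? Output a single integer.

(0,0): OLD=51 → NEW=0, ERR=51
(0,1): OLD=1237/16 → NEW=0, ERR=1237/16
(0,2): OLD=24531/256 → NEW=0, ERR=24531/256
(0,3): OLD=376517/4096 → NEW=0, ERR=376517/4096
(0,4): OLD=6043491/65536 → NEW=0, ERR=6043491/65536
(0,5): OLD=114656181/1048576 → NEW=0, ERR=114656181/1048576
(0,6): OLD=1725340147/16777216 → NEW=0, ERR=1725340147/16777216
(1,0): OLD=35951/256 → NEW=255, ERR=-29329/256
(1,1): OLD=203145/2048 → NEW=0, ERR=203145/2048
(1,2): OLD=13920445/65536 → NEW=255, ERR=-2791235/65536
(1,3): OLD=39681273/262144 → NEW=255, ERR=-27165447/262144
(1,4): OLD=1924811339/16777216 → NEW=0, ERR=1924811339/16777216
(1,5): OLD=29448614075/134217728 → NEW=255, ERR=-4776906565/134217728
(1,6): OLD=282179485077/2147483648 → NEW=255, ERR=-265428845163/2147483648
(2,0): OLD=4875763/32768 → NEW=255, ERR=-3480077/32768
(2,1): OLD=136720929/1048576 → NEW=255, ERR=-130665951/1048576
(2,2): OLD=1542522787/16777216 → NEW=0, ERR=1542522787/16777216
(2,3): OLD=26936181835/134217728 → NEW=255, ERR=-7289338805/134217728
(2,4): OLD=169588776699/1073741824 → NEW=255, ERR=-104215388421/1073741824
(2,5): OLD=3278278183529/34359738368 → NEW=0, ERR=3278278183529/34359738368
(2,6): OLD=94498995765871/549755813888 → NEW=255, ERR=-45688736775569/549755813888
(3,0): OLD=2809286211/16777216 → NEW=255, ERR=-1468903869/16777216
(3,1): OLD=21656724871/134217728 → NEW=255, ERR=-12568795769/134217728
(3,2): OLD=209154951877/1073741824 → NEW=255, ERR=-64649213243/1073741824
(3,3): OLD=671022378803/4294967296 → NEW=255, ERR=-424194281677/4294967296
(3,4): OLD=82438386997827/549755813888 → NEW=255, ERR=-57749345543613/549755813888
(3,5): OLD=757385940671225/4398046511104 → NEW=255, ERR=-364115919660295/4398046511104
(3,6): OLD=11172538697044647/70368744177664 → NEW=255, ERR=-6771491068259673/70368744177664
Output grid:
  Row 0: .......  (7 black, running=7)
  Row 1: #.##.##  (2 black, running=9)
  Row 2: ##.##.#  (2 black, running=11)
  Row 3: #######  (0 black, running=11)

Answer: 11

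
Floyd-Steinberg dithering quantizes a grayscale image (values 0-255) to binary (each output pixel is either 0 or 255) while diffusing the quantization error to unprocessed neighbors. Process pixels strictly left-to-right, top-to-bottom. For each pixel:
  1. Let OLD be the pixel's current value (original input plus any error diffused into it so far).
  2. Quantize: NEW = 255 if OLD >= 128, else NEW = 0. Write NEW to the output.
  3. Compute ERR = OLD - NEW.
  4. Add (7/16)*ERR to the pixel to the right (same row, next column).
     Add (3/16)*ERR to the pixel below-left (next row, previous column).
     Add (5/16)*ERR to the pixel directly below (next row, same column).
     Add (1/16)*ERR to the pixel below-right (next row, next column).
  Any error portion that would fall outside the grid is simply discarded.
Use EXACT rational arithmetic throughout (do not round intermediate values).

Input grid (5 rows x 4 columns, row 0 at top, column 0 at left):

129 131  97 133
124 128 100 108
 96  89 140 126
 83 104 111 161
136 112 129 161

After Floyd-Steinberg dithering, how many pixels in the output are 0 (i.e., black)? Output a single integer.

(0,0): OLD=129 → NEW=255, ERR=-126
(0,1): OLD=607/8 → NEW=0, ERR=607/8
(0,2): OLD=16665/128 → NEW=255, ERR=-15975/128
(0,3): OLD=160559/2048 → NEW=0, ERR=160559/2048
(1,0): OLD=12653/128 → NEW=0, ERR=12653/128
(1,1): OLD=167611/1024 → NEW=255, ERR=-93509/1024
(1,2): OLD=1326743/32768 → NEW=0, ERR=1326743/32768
(1,3): OLD=74665425/524288 → NEW=255, ERR=-59028015/524288
(2,0): OLD=1798457/16384 → NEW=0, ERR=1798457/16384
(2,1): OLD=64097987/524288 → NEW=0, ERR=64097987/524288
(2,2): OLD=188033727/1048576 → NEW=255, ERR=-79353153/1048576
(2,3): OLD=1010632771/16777216 → NEW=0, ERR=1010632771/16777216
(3,0): OLD=1176301545/8388608 → NEW=255, ERR=-962793495/8388608
(3,1): OLD=11363262519/134217728 → NEW=0, ERR=11363262519/134217728
(3,2): OLD=307791775817/2147483648 → NEW=255, ERR=-239816554423/2147483648
(3,3): OLD=4337491712383/34359738368 → NEW=0, ERR=4337491712383/34359738368
(4,0): OLD=249124084085/2147483648 → NEW=0, ERR=249124084085/2147483648
(4,1): OLD=2767647744671/17179869184 → NEW=255, ERR=-1613218897249/17179869184
(4,2): OLD=45069581418239/549755813888 → NEW=0, ERR=45069581418239/549755813888
(4,3): OLD=2017264345561513/8796093022208 → NEW=255, ERR=-225739375101527/8796093022208
Output grid:
  Row 0: #.#.  (2 black, running=2)
  Row 1: .#.#  (2 black, running=4)
  Row 2: ..#.  (3 black, running=7)
  Row 3: #.#.  (2 black, running=9)
  Row 4: .#.#  (2 black, running=11)

Answer: 11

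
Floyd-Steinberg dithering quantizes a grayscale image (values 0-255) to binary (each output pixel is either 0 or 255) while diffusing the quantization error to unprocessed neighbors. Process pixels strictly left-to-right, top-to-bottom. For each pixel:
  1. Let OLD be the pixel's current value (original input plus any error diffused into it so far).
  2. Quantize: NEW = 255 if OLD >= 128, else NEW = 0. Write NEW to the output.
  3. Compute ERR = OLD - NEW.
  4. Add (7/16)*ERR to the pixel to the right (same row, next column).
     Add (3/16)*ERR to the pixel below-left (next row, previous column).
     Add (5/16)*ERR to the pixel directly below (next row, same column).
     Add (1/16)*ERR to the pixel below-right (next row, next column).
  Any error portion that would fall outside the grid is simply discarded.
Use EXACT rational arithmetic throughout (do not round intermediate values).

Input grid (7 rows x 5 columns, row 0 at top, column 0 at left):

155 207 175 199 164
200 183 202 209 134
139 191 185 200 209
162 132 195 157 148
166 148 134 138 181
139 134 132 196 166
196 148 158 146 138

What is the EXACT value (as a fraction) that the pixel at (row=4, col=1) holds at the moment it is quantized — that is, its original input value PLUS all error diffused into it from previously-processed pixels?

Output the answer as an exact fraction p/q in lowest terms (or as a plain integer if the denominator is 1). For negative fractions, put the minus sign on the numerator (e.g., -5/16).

Answer: 2050233055721/17179869184

Derivation:
(0,0): OLD=155 → NEW=255, ERR=-100
(0,1): OLD=653/4 → NEW=255, ERR=-367/4
(0,2): OLD=8631/64 → NEW=255, ERR=-7689/64
(0,3): OLD=149953/1024 → NEW=255, ERR=-111167/1024
(0,4): OLD=1908807/16384 → NEW=0, ERR=1908807/16384
(1,0): OLD=9699/64 → NEW=255, ERR=-6621/64
(1,1): OLD=41109/512 → NEW=0, ERR=41109/512
(1,2): OLD=2842521/16384 → NEW=255, ERR=-1335399/16384
(1,3): OLD=10076245/65536 → NEW=255, ERR=-6635435/65536
(1,4): OLD=125122591/1048576 → NEW=0, ERR=125122591/1048576
(2,0): OLD=997175/8192 → NEW=0, ERR=997175/8192
(2,1): OLD=64906221/262144 → NEW=255, ERR=-1940499/262144
(2,2): OLD=596953415/4194304 → NEW=255, ERR=-472594105/4194304
(2,3): OLD=9149883813/67108864 → NEW=255, ERR=-7962876507/67108864
(2,4): OLD=201916449347/1073741824 → NEW=255, ERR=-71887715773/1073741824
(3,0): OLD=833203751/4194304 → NEW=255, ERR=-236343769/4194304
(3,1): OLD=3070747515/33554432 → NEW=0, ERR=3070747515/33554432
(3,2): OLD=190177195225/1073741824 → NEW=255, ERR=-83626969895/1073741824
(3,3): OLD=142271664233/2147483648 → NEW=0, ERR=142271664233/2147483648
(3,4): OLD=5107453722141/34359738368 → NEW=255, ERR=-3654279561699/34359738368
(4,0): OLD=88879063177/536870912 → NEW=255, ERR=-48023019383/536870912
(4,1): OLD=2050233055721/17179869184 → NEW=0, ERR=2050233055721/17179869184
Target (4,1): original=148, with diffused error = 2050233055721/17179869184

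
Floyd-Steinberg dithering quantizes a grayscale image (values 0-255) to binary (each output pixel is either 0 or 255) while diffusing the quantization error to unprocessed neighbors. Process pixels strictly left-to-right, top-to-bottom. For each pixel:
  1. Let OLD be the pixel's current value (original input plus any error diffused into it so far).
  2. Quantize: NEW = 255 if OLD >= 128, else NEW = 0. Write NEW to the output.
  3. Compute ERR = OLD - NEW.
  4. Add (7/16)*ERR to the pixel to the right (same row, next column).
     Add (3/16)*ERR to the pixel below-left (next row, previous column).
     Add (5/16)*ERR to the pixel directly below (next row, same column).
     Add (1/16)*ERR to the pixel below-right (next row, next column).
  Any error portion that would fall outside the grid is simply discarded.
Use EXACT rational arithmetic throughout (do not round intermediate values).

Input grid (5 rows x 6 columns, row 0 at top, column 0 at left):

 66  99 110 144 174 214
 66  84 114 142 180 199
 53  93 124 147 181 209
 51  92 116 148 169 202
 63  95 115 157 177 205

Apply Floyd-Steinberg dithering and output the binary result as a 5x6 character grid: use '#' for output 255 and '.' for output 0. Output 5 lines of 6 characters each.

(0,0): OLD=66 → NEW=0, ERR=66
(0,1): OLD=1023/8 → NEW=0, ERR=1023/8
(0,2): OLD=21241/128 → NEW=255, ERR=-11399/128
(0,3): OLD=215119/2048 → NEW=0, ERR=215119/2048
(0,4): OLD=7207465/32768 → NEW=255, ERR=-1148375/32768
(0,5): OLD=104159007/524288 → NEW=255, ERR=-29534433/524288
(1,0): OLD=14157/128 → NEW=0, ERR=14157/128
(1,1): OLD=163611/1024 → NEW=255, ERR=-97509/1024
(1,2): OLD=2365751/32768 → NEW=0, ERR=2365751/32768
(1,3): OLD=25463851/131072 → NEW=255, ERR=-7959509/131072
(1,4): OLD=1161680353/8388608 → NEW=255, ERR=-977414687/8388608
(1,5): OLD=17210686423/134217728 → NEW=255, ERR=-17014834217/134217728
(2,0): OLD=1142105/16384 → NEW=0, ERR=1142105/16384
(2,1): OLD=59868259/524288 → NEW=0, ERR=59868259/524288
(2,2): OLD=1503086569/8388608 → NEW=255, ERR=-636008471/8388608
(2,3): OLD=5202146017/67108864 → NEW=0, ERR=5202146017/67108864
(2,4): OLD=324136369699/2147483648 → NEW=255, ERR=-223471960541/2147483648
(2,5): OLD=4005476697893/34359738368 → NEW=0, ERR=4005476697893/34359738368
(3,0): OLD=790160585/8388608 → NEW=0, ERR=790160585/8388608
(3,1): OLD=10672674069/67108864 → NEW=255, ERR=-6440086251/67108864
(3,2): OLD=38651342095/536870912 → NEW=0, ERR=38651342095/536870912
(3,3): OLD=6166588169645/34359738368 → NEW=255, ERR=-2595145114195/34359738368
(3,4): OLD=35772444379405/274877906944 → NEW=255, ERR=-34321421891315/274877906944
(3,5): OLD=779770098970275/4398046511104 → NEW=255, ERR=-341731761361245/4398046511104
(4,0): OLD=79931899559/1073741824 → NEW=0, ERR=79931899559/1073741824
(4,1): OLD=2009452576763/17179869184 → NEW=0, ERR=2009452576763/17179869184
(4,2): OLD=92639924639105/549755813888 → NEW=255, ERR=-47547807902335/549755813888
(4,3): OLD=674190782992101/8796093022208 → NEW=0, ERR=674190782992101/8796093022208
(4,4): OLD=21423695699825973/140737488355328 → NEW=255, ERR=-14464363830782667/140737488355328
(4,5): OLD=288118765163844691/2251799813685248 → NEW=0, ERR=288118765163844691/2251799813685248
Row 0: ..#.##
Row 1: .#.###
Row 2: ..#.#.
Row 3: .#.###
Row 4: ..#.#.

Answer: ..#.##
.#.###
..#.#.
.#.###
..#.#.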